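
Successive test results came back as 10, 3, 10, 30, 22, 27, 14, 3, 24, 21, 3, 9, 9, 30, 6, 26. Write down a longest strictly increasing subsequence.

3, 10, 22, 27, 30

Patience tails give the LIS length; then backtrack through the dp parents:
10 → extends → [10]
3 → replaces 10 → [3]
10 → extends → [3, 10]
30 → extends → [3, 10, 30]
22 → replaces 30 → [3, 10, 22]
27 → extends → [3, 10, 22, 27]
14 → replaces 22 → [3, 10, 14, 27]
3 → already a tail → [3, 10, 14, 27]
24 → replaces 27 → [3, 10, 14, 24]
21 → replaces 24 → [3, 10, 14, 21]
3 → already a tail → [3, 10, 14, 21]
9 → replaces 10 → [3, 9, 14, 21]
9 → already a tail → [3, 9, 14, 21]
30 → extends → [3, 9, 14, 21, 30]
6 → replaces 9 → [3, 6, 14, 21, 30]
26 → replaces 30 → [3, 6, 14, 21, 26]
Length 5; one witness is 3, 10, 22, 27, 30.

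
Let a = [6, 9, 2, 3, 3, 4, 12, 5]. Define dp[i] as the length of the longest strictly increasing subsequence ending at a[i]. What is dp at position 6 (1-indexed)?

3

dp[i] = 1 + max{dp[j] : j<i, a[j]<a[i]} (or 1 if no such j):
i:      1  2  3  4  5  6  7  8
a[i]:   6  9  2  3  3  4 12  5
dp:     1  2  1  2  2  3  4  4
At index 6 the value is 3.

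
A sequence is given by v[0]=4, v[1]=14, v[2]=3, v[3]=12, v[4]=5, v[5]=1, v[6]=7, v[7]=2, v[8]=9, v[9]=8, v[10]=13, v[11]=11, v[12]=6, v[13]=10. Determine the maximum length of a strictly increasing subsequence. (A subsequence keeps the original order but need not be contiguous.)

5

Track the smallest tail for each achievable length (strict):
4 → extends → [4]
14 → extends → [4, 14]
3 → replaces 4 → [3, 14]
12 → replaces 14 → [3, 12]
5 → replaces 12 → [3, 5]
1 → replaces 3 → [1, 5]
7 → extends → [1, 5, 7]
2 → replaces 5 → [1, 2, 7]
9 → extends → [1, 2, 7, 9]
8 → replaces 9 → [1, 2, 7, 8]
13 → extends → [1, 2, 7, 8, 13]
11 → replaces 13 → [1, 2, 7, 8, 11]
6 → replaces 7 → [1, 2, 6, 8, 11]
10 → replaces 11 → [1, 2, 6, 8, 10]
Five tails, so the longest strictly increasing subsequence has length 5 (e.g. 4, 5, 7, 9, 13).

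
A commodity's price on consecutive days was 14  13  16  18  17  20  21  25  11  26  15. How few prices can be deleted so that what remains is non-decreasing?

Fewest deletions = n − (longest non-decreasing subsequence).
i:      1  2  3  4  5  6  7  8  9 10 11
a[i]:  14 13 16 18 17 20 21 25 11 26 15
dp:     1  1  2  3  3  4  5  6  1  7  2
max dp = 7, so deletions = 11 − 7 = 4.

4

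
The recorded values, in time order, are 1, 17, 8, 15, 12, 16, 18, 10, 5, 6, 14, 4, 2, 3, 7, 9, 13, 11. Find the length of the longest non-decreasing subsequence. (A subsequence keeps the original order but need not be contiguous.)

Track the smallest tail for each achievable length (allowing ties):
1 → extends → [1]
17 → extends → [1, 17]
8 → replaces 17 → [1, 8]
15 → extends → [1, 8, 15]
12 → replaces 15 → [1, 8, 12]
16 → extends → [1, 8, 12, 16]
18 → extends → [1, 8, 12, 16, 18]
10 → replaces 12 → [1, 8, 10, 16, 18]
5 → replaces 8 → [1, 5, 10, 16, 18]
6 → replaces 10 → [1, 5, 6, 16, 18]
14 → replaces 16 → [1, 5, 6, 14, 18]
4 → replaces 5 → [1, 4, 6, 14, 18]
2 → replaces 4 → [1, 2, 6, 14, 18]
3 → replaces 6 → [1, 2, 3, 14, 18]
7 → replaces 14 → [1, 2, 3, 7, 18]
9 → replaces 18 → [1, 2, 3, 7, 9]
13 → extends → [1, 2, 3, 7, 9, 13]
11 → replaces 13 → [1, 2, 3, 7, 9, 11]
Six tails, so the longest non-decreasing subsequence has length 6 (e.g. 1, 5, 6, 7, 9, 13).

6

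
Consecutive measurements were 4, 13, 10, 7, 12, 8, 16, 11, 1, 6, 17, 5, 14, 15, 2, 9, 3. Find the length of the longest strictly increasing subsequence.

Let dp[i] be the length of the longest such subsequence ending at index i:
i:      1  2  3  4  5  6  7  8  9 10 11 12 13 14 15 16 17
a[i]:   4 13 10  7 12  8 16 11  1  6 17  5 14 15  2  9  3
dp:     1  2  2  2  3  3  4  4  1  2  5  2  5  6  2  4  3
Maximum dp value is 6.

6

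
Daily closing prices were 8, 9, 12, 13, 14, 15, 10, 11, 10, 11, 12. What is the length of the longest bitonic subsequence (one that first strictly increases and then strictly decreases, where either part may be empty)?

8

inc[i] = longest strictly increasing subsequence ending at i; dec[i] = longest strictly decreasing subsequence starting at i:
i:      1  2  3  4  5  6  7  8  9 10 11
a[i]:   8  9 12 13 14 15 10 11 10 11 12
inc:    1  2  3  4  5  6  3  4  3  4  5
dec:    1  1  3  3  3  3  1  2  1  1  1
Best peak at i=6 (value 15): inc=6, dec=3, length 6+3−1 = 8.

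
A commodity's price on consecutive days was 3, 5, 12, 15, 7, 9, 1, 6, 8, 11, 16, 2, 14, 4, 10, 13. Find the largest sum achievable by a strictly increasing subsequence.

Let S[i] be the best sum of a strictly increasing subsequence ending at i:
i:      1  2  3  4  5  6  7  8  9 10 11 12 13 14 15 16
a[i]:   3  5 12 15  7  9  1  6  8 11 16  2 14  4 10 13
S:      3  8 20 35 15 24  1 14 23 35 51  3 49  7 34 48
Maximum is 51 (e.g. 3 + 5 + 7 + 9 + 11 + 16).

51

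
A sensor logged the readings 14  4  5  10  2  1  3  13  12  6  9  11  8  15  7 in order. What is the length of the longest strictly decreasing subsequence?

Negate each value so 'decreasing' becomes 'increasing', then run patience tails on the negated sequence:
-14 → extends → [-14]
-4 → extends → [-14, -4]
-5 → replaces -4 → [-14, -5]
-10 → replaces -5 → [-14, -10]
-2 → extends → [-14, -10, -2]
-1 → extends → [-14, -10, -2, -1]
-3 → replaces -2 → [-14, -10, -3, -1]
-13 → replaces -10 → [-14, -13, -3, -1]
-12 → replaces -3 → [-14, -13, -12, -1]
-6 → replaces -1 → [-14, -13, -12, -6]
-9 → replaces -6 → [-14, -13, -12, -9]
-11 → replaces -9 → [-14, -13, -12, -11]
-8 → extends → [-14, -13, -12, -11, -8]
-15 → replaces -14 → [-15, -13, -12, -11, -8]
-7 → extends → [-15, -13, -12, -11, -8, -7]
Six tails, so the longest strictly decreasing subsequence of the original has length 6.

6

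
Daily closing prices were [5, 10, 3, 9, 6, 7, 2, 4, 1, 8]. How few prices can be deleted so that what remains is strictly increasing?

6

Fewest deletions = n − (longest strictly increasing subsequence).
i:      1  2  3  4  5  6  7  8  9 10
a[i]:   5 10  3  9  6  7  2  4  1  8
dp:     1  2  1  2  2  3  1  2  1  4
max dp = 4, so deletions = 10 − 4 = 6.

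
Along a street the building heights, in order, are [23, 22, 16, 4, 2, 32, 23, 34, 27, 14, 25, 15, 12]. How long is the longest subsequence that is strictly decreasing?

5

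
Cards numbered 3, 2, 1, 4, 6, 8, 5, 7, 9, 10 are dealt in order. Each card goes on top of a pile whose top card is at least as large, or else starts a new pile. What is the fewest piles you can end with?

6

The minimum number of non-increasing subsequences covering a sequence equals the length of its longest strictly increasing subsequence.
LIS length is 6 (e.g. 3, 4, 6, 8, 9, 10), so 6 piles are needed.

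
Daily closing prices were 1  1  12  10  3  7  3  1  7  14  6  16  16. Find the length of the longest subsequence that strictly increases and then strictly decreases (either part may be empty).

inc[i] = longest strictly increasing subsequence ending at i; dec[i] = longest strictly decreasing subsequence starting at i:
i:      1  2  3  4  5  6  7  8  9 10 11 12 13
a[i]:   1  1 12 10  3  7  3  1  7 14  6 16 16
inc:    1  1  2  2  2  3  2  1  3  4  3  5  5
dec:    1  1  5  4  2  3  2  1  2  2  1  1  1
Best peak at i=3 (value 12): inc=2, dec=5, length 2+5−1 = 6.

6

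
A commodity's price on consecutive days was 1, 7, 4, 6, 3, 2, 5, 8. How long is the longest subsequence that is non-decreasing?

Track the smallest tail for each achievable length (allowing ties):
1 → extends → [1]
7 → extends → [1, 7]
4 → replaces 7 → [1, 4]
6 → extends → [1, 4, 6]
3 → replaces 4 → [1, 3, 6]
2 → replaces 3 → [1, 2, 6]
5 → replaces 6 → [1, 2, 5]
8 → extends → [1, 2, 5, 8]
Four tails, so the longest non-decreasing subsequence has length 4 (e.g. 1, 4, 6, 8).

4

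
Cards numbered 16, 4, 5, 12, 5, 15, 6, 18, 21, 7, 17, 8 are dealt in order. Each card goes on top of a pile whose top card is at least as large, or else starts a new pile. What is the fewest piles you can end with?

Place each on the leftmost legal pile:
16 → new pile 1 (tops now [16])
4 → pile 1 (tops now [4])
5 → new pile 2 (tops now [4, 5])
12 → new pile 3 (tops now [4, 5, 12])
5 → pile 2 (tops now [4, 5, 12])
15 → new pile 4 (tops now [4, 5, 12, 15])
6 → pile 3 (tops now [4, 5, 6, 15])
18 → new pile 5 (tops now [4, 5, 6, 15, 18])
21 → new pile 6 (tops now [4, 5, 6, 15, 18, 21])
7 → pile 4 (tops now [4, 5, 6, 7, 18, 21])
17 → pile 5 (tops now [4, 5, 6, 7, 17, 21])
8 → pile 5 (tops now [4, 5, 6, 7, 8, 21])
Six piles.

6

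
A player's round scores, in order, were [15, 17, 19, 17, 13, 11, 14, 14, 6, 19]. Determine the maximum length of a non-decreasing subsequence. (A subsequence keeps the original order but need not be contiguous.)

4

Let dp[i] be the length of the longest such subsequence ending at index i:
i:      1  2  3  4  5  6  7  8  9 10
a[i]:  15 17 19 17 13 11 14 14  6 19
dp:     1  2  3  3  1  1  2  3  1  4
Maximum dp value is 4.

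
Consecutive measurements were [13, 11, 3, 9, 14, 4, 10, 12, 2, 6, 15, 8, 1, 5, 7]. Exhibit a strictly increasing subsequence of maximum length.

3, 9, 10, 12, 15

Patience tails give the LIS length; then backtrack through the dp parents:
13 → extends → [13]
11 → replaces 13 → [11]
3 → replaces 11 → [3]
9 → extends → [3, 9]
14 → extends → [3, 9, 14]
4 → replaces 9 → [3, 4, 14]
10 → replaces 14 → [3, 4, 10]
12 → extends → [3, 4, 10, 12]
2 → replaces 3 → [2, 4, 10, 12]
6 → replaces 10 → [2, 4, 6, 12]
15 → extends → [2, 4, 6, 12, 15]
8 → replaces 12 → [2, 4, 6, 8, 15]
1 → replaces 2 → [1, 4, 6, 8, 15]
5 → replaces 6 → [1, 4, 5, 8, 15]
7 → replaces 8 → [1, 4, 5, 7, 15]
Length 5; one witness is 3, 9, 10, 12, 15.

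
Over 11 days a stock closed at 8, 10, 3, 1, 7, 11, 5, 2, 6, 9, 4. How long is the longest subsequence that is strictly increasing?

4

Let dp[i] be the length of the longest such subsequence ending at index i:
i:      1  2  3  4  5  6  7  8  9 10 11
a[i]:   8 10  3  1  7 11  5  2  6  9  4
dp:     1  2  1  1  2  3  2  2  3  4  3
Maximum dp value is 4.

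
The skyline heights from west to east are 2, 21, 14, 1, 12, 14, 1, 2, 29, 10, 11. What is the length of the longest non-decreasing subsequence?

5

Track the smallest tail for each achievable length (allowing ties):
2 → extends → [2]
21 → extends → [2, 21]
14 → replaces 21 → [2, 14]
1 → replaces 2 → [1, 14]
12 → replaces 14 → [1, 12]
14 → extends → [1, 12, 14]
1 → replaces 12 → [1, 1, 14]
2 → replaces 14 → [1, 1, 2]
29 → extends → [1, 1, 2, 29]
10 → replaces 29 → [1, 1, 2, 10]
11 → extends → [1, 1, 2, 10, 11]
Five tails, so the longest non-decreasing subsequence has length 5 (e.g. 1, 1, 2, 10, 11).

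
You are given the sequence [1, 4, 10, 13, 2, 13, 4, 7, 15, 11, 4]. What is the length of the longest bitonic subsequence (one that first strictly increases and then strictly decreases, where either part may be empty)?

7

inc[i] = longest strictly increasing subsequence ending at i; dec[i] = longest strictly decreasing subsequence starting at i:
i:      1  2  3  4  5  6  7  8  9 10 11
a[i]:   1  4 10 13  2 13  4  7 15 11  4
inc:    1  2  3  4  2  4  3  4  5  5  3
dec:    1  2  3  3  1  3  1  2  3  2  1
Best peak at i=9 (value 15): inc=5, dec=3, length 5+3−1 = 7.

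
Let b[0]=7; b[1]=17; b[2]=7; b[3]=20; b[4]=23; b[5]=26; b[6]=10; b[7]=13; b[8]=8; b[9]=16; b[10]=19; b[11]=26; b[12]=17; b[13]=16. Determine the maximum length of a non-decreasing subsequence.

7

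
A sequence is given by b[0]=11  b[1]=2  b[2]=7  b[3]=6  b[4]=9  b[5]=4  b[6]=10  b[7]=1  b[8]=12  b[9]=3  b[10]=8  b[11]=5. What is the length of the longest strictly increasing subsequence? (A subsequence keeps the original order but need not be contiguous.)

Track the smallest tail for each achievable length (strict):
11 → extends → [11]
2 → replaces 11 → [2]
7 → extends → [2, 7]
6 → replaces 7 → [2, 6]
9 → extends → [2, 6, 9]
4 → replaces 6 → [2, 4, 9]
10 → extends → [2, 4, 9, 10]
1 → replaces 2 → [1, 4, 9, 10]
12 → extends → [1, 4, 9, 10, 12]
3 → replaces 4 → [1, 3, 9, 10, 12]
8 → replaces 9 → [1, 3, 8, 10, 12]
5 → replaces 8 → [1, 3, 5, 10, 12]
Five tails, so the longest strictly increasing subsequence has length 5 (e.g. 2, 7, 9, 10, 12).

5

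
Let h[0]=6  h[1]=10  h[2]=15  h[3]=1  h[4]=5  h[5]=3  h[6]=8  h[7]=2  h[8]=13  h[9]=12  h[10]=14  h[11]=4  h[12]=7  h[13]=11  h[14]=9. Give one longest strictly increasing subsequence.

Patience tails give the LIS length; then backtrack through the dp parents:
6 → extends → [6]
10 → extends → [6, 10]
15 → extends → [6, 10, 15]
1 → replaces 6 → [1, 10, 15]
5 → replaces 10 → [1, 5, 15]
3 → replaces 5 → [1, 3, 15]
8 → replaces 15 → [1, 3, 8]
2 → replaces 3 → [1, 2, 8]
13 → extends → [1, 2, 8, 13]
12 → replaces 13 → [1, 2, 8, 12]
14 → extends → [1, 2, 8, 12, 14]
4 → replaces 8 → [1, 2, 4, 12, 14]
7 → replaces 12 → [1, 2, 4, 7, 14]
11 → replaces 14 → [1, 2, 4, 7, 11]
9 → replaces 11 → [1, 2, 4, 7, 9]
Length 5; one witness is 1, 5, 8, 13, 14.

1, 5, 8, 13, 14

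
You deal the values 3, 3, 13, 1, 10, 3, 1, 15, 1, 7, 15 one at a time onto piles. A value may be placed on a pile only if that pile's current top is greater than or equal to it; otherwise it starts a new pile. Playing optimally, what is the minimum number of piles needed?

The minimum number of non-increasing subsequences covering a sequence equals the length of its longest strictly increasing subsequence.
LIS length is 4 (e.g. 1, 3, 7, 15), so 4 piles are needed.

4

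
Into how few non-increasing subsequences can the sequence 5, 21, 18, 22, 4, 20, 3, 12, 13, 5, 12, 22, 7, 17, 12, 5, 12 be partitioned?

4

Place each on the leftmost legal pile:
5 → new pile 1 (tops now [5])
21 → new pile 2 (tops now [5, 21])
18 → pile 2 (tops now [5, 18])
22 → new pile 3 (tops now [5, 18, 22])
4 → pile 1 (tops now [4, 18, 22])
20 → pile 3 (tops now [4, 18, 20])
3 → pile 1 (tops now [3, 18, 20])
12 → pile 2 (tops now [3, 12, 20])
13 → pile 3 (tops now [3, 12, 13])
5 → pile 2 (tops now [3, 5, 13])
12 → pile 3 (tops now [3, 5, 12])
22 → new pile 4 (tops now [3, 5, 12, 22])
7 → pile 3 (tops now [3, 5, 7, 22])
17 → pile 4 (tops now [3, 5, 7, 17])
12 → pile 4 (tops now [3, 5, 7, 12])
5 → pile 2 (tops now [3, 5, 7, 12])
12 → pile 4 (tops now [3, 5, 7, 12])
Four piles.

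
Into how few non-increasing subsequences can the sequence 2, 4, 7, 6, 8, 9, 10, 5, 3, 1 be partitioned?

The minimum number of non-increasing subsequences covering a sequence equals the length of its longest strictly increasing subsequence.
LIS length is 6 (e.g. 2, 4, 7, 8, 9, 10), so 6 piles are needed.

6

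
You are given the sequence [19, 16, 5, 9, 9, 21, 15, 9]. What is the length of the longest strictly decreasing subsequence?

Let dp[i] be the longest strictly decreasing subsequence ending at i:
i:      1  2  3  4  5  6  7  8
a[i]:  19 16  5  9  9 21 15  9
dp:     1  2  3  3  3  1  3  4
Maximum is 4.

4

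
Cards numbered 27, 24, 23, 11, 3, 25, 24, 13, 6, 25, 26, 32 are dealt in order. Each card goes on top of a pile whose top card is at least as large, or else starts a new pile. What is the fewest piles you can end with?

5

Place each on the leftmost legal pile:
27 → new pile 1 (tops now [27])
24 → pile 1 (tops now [24])
23 → pile 1 (tops now [23])
11 → pile 1 (tops now [11])
3 → pile 1 (tops now [3])
25 → new pile 2 (tops now [3, 25])
24 → pile 2 (tops now [3, 24])
13 → pile 2 (tops now [3, 13])
6 → pile 2 (tops now [3, 6])
25 → new pile 3 (tops now [3, 6, 25])
26 → new pile 4 (tops now [3, 6, 25, 26])
32 → new pile 5 (tops now [3, 6, 25, 26, 32])
Five piles.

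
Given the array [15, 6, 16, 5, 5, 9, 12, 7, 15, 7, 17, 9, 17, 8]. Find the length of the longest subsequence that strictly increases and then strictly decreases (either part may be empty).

7

inc[i] = longest strictly increasing subsequence ending at i; dec[i] = longest strictly decreasing subsequence starting at i:
i:      1  2  3  4  5  6  7  8  9 10 11 12 13 14
a[i]:  15  6 16  5  5  9 12  7 15  7 17  9 17  8
inc:    1  1  2  1  1  2  3  2  4  2  5  3  5  3
dec:    4  2  4  1  1  2  3  1  3  1  3  2  2  1
Best peak at i=11 (value 17): inc=5, dec=3, length 5+3−1 = 7.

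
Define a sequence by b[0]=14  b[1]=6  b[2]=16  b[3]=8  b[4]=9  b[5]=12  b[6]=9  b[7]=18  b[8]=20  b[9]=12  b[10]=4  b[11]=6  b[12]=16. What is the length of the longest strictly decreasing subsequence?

4

Negate each value so 'decreasing' becomes 'increasing', then run patience tails on the negated sequence:
-14 → extends → [-14]
-6 → extends → [-14, -6]
-16 → replaces -14 → [-16, -6]
-8 → replaces -6 → [-16, -8]
-9 → replaces -8 → [-16, -9]
-12 → replaces -9 → [-16, -12]
-9 → extends → [-16, -12, -9]
-18 → replaces -16 → [-18, -12, -9]
-20 → replaces -18 → [-20, -12, -9]
-12 → already a tail → [-20, -12, -9]
-4 → extends → [-20, -12, -9, -4]
-6 → replaces -4 → [-20, -12, -9, -6]
-16 → replaces -12 → [-20, -16, -9, -6]
Four tails, so the longest strictly decreasing subsequence of the original has length 4.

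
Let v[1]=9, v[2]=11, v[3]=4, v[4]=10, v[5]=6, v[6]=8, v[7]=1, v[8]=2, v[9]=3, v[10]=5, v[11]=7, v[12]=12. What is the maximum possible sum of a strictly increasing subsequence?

Let S[i] be the best sum of a strictly increasing subsequence ending at i:
i:      1  2  3  4  5  6  7  8  9 10 11 12
v[i]:   9 11  4 10  6  8  1  2  3  5  7 12
S:      9 20  4 19 10 18  1  3  6 11 18 32
Maximum is 32 (e.g. 9 + 11 + 12).

32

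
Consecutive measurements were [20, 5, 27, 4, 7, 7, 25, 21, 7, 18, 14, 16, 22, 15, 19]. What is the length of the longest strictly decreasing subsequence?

Negate each value so 'decreasing' becomes 'increasing', then run patience tails on the negated sequence:
-20 → extends → [-20]
-5 → extends → [-20, -5]
-27 → replaces -20 → [-27, -5]
-4 → extends → [-27, -5, -4]
-7 → replaces -5 → [-27, -7, -4]
-7 → already a tail → [-27, -7, -4]
-25 → replaces -7 → [-27, -25, -4]
-21 → replaces -4 → [-27, -25, -21]
-7 → extends → [-27, -25, -21, -7]
-18 → replaces -7 → [-27, -25, -21, -18]
-14 → extends → [-27, -25, -21, -18, -14]
-16 → replaces -14 → [-27, -25, -21, -18, -16]
-22 → replaces -21 → [-27, -25, -22, -18, -16]
-15 → extends → [-27, -25, -22, -18, -16, -15]
-19 → replaces -18 → [-27, -25, -22, -19, -16, -15]
Six tails, so the longest strictly decreasing subsequence of the original has length 6.

6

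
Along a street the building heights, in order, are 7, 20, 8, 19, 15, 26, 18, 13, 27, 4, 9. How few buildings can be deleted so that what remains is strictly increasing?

Fewest deletions = n − (longest strictly increasing subsequence).
i:      1  2  3  4  5  6  7  8  9 10 11
a[i]:   7 20  8 19 15 26 18 13 27  4  9
dp:     1  2  2  3  3  4  4  3  5  1  3
max dp = 5, so deletions = 11 − 5 = 6.

6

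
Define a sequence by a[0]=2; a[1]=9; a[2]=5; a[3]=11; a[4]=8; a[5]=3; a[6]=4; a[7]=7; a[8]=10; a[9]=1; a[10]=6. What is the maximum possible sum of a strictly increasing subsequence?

26

Let S[i] be the best sum of a strictly increasing subsequence ending at i:
i:      0  1  2  3  4  5  6  7  8  9 10
a[i]:   2  9  5 11  8  3  4  7 10  1  6
S:      2 11  7 22 15  5  9 16 26  1 15
Maximum is 26 (e.g. 2 + 3 + 4 + 7 + 10).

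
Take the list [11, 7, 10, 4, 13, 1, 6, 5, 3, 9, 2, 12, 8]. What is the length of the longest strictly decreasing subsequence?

Negate each value so 'decreasing' becomes 'increasing', then run patience tails on the negated sequence:
-11 → extends → [-11]
-7 → extends → [-11, -7]
-10 → replaces -7 → [-11, -10]
-4 → extends → [-11, -10, -4]
-13 → replaces -11 → [-13, -10, -4]
-1 → extends → [-13, -10, -4, -1]
-6 → replaces -4 → [-13, -10, -6, -1]
-5 → replaces -1 → [-13, -10, -6, -5]
-3 → extends → [-13, -10, -6, -5, -3]
-9 → replaces -6 → [-13, -10, -9, -5, -3]
-2 → extends → [-13, -10, -9, -5, -3, -2]
-12 → replaces -10 → [-13, -12, -9, -5, -3, -2]
-8 → replaces -5 → [-13, -12, -9, -8, -3, -2]
Six tails, so the longest strictly decreasing subsequence of the original has length 6.

6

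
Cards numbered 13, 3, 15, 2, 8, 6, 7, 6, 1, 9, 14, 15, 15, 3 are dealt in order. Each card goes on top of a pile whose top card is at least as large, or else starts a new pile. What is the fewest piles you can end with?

Place each on the leftmost legal pile:
13 → new pile 1 (tops now [13])
3 → pile 1 (tops now [3])
15 → new pile 2 (tops now [3, 15])
2 → pile 1 (tops now [2, 15])
8 → pile 2 (tops now [2, 8])
6 → pile 2 (tops now [2, 6])
7 → new pile 3 (tops now [2, 6, 7])
6 → pile 2 (tops now [2, 6, 7])
1 → pile 1 (tops now [1, 6, 7])
9 → new pile 4 (tops now [1, 6, 7, 9])
14 → new pile 5 (tops now [1, 6, 7, 9, 14])
15 → new pile 6 (tops now [1, 6, 7, 9, 14, 15])
15 → pile 6 (tops now [1, 6, 7, 9, 14, 15])
3 → pile 2 (tops now [1, 3, 7, 9, 14, 15])
Six piles.

6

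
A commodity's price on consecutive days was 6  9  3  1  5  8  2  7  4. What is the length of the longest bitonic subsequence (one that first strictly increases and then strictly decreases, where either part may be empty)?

inc[i] = longest strictly increasing subsequence ending at i; dec[i] = longest strictly decreasing subsequence starting at i:
i:     1 2 3 4 5 6 7 8 9
a[i]:  6 9 3 1 5 8 2 7 4
inc:   1 2 1 1 2 3 2 3 3
dec:   3 4 2 1 2 3 1 2 1
Best peak at i=2 (value 9): inc=2, dec=4, length 2+4−1 = 5.

5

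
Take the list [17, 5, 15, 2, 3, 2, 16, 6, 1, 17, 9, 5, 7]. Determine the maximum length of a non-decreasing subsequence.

4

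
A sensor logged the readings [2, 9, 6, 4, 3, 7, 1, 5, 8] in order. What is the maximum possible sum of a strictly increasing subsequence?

Let S[i] be the best sum of a strictly increasing subsequence ending at i:
i:      1  2  3  4  5  6  7  8  9
a[i]:   2  9  6  4  3  7  1  5  8
S:      2 11  8  6  5 15  1 11 23
Maximum is 23 (e.g. 2 + 6 + 7 + 8).

23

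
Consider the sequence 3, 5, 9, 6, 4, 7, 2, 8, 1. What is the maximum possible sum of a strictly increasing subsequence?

Let S[i] be the best sum of a strictly increasing subsequence ending at i:
i:      1  2  3  4  5  6  7  8  9
a[i]:   3  5  9  6  4  7  2  8  1
S:      3  8 17 14  7 21  2 29  1
Maximum is 29 (e.g. 3 + 5 + 6 + 7 + 8).

29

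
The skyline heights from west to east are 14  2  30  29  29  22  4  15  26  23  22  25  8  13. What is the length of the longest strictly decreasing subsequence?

Negate each value so 'decreasing' becomes 'increasing', then run patience tails on the negated sequence:
-14 → extends → [-14]
-2 → extends → [-14, -2]
-30 → replaces -14 → [-30, -2]
-29 → replaces -2 → [-30, -29]
-29 → already a tail → [-30, -29]
-22 → extends → [-30, -29, -22]
-4 → extends → [-30, -29, -22, -4]
-15 → replaces -4 → [-30, -29, -22, -15]
-26 → replaces -22 → [-30, -29, -26, -15]
-23 → replaces -15 → [-30, -29, -26, -23]
-22 → extends → [-30, -29, -26, -23, -22]
-25 → replaces -23 → [-30, -29, -26, -25, -22]
-8 → extends → [-30, -29, -26, -25, -22, -8]
-13 → replaces -8 → [-30, -29, -26, -25, -22, -13]
Six tails, so the longest strictly decreasing subsequence of the original has length 6.

6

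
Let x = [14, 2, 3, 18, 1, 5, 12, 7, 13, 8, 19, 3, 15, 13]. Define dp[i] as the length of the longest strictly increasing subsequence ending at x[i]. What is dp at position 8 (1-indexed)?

4

dp[i] = 1 + max{dp[j] : j<i, x[j]<x[i]} (or 1 if no such j):
i:      1  2  3  4  5  6  7  8  9 10 11 12 13 14
x[i]:  14  2  3 18  1  5 12  7 13  8 19  3 15 13
dp:     1  1  2  3  1  3  4  4  5  5  6  2  6  6
At index 8 the value is 4.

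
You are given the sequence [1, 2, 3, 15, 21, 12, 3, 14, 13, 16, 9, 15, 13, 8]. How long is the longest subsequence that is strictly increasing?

6

Track the smallest tail for each achievable length (strict):
1 → extends → [1]
2 → extends → [1, 2]
3 → extends → [1, 2, 3]
15 → extends → [1, 2, 3, 15]
21 → extends → [1, 2, 3, 15, 21]
12 → replaces 15 → [1, 2, 3, 12, 21]
3 → already a tail → [1, 2, 3, 12, 21]
14 → replaces 21 → [1, 2, 3, 12, 14]
13 → replaces 14 → [1, 2, 3, 12, 13]
16 → extends → [1, 2, 3, 12, 13, 16]
9 → replaces 12 → [1, 2, 3, 9, 13, 16]
15 → replaces 16 → [1, 2, 3, 9, 13, 15]
13 → already a tail → [1, 2, 3, 9, 13, 15]
8 → replaces 9 → [1, 2, 3, 8, 13, 15]
Six tails, so the longest strictly increasing subsequence has length 6 (e.g. 1, 2, 3, 12, 14, 16).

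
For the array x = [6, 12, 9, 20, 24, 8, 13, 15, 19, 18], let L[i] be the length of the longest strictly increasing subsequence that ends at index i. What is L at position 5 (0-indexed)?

dp[i] = 1 + max{dp[j] : j<i, x[j]<x[i]} (or 1 if no such j):
i:      0  1  2  3  4  5  6  7  8  9
x[i]:   6 12  9 20 24  8 13 15 19 18
dp:     1  2  2  3  4  2  3  4  5  5
At index 5 the value is 2.

2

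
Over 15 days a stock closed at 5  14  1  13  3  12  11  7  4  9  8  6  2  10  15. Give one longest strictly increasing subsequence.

Patience tails give the LIS length; then backtrack through the dp parents:
5 → extends → [5]
14 → extends → [5, 14]
1 → replaces 5 → [1, 14]
13 → replaces 14 → [1, 13]
3 → replaces 13 → [1, 3]
12 → extends → [1, 3, 12]
11 → replaces 12 → [1, 3, 11]
7 → replaces 11 → [1, 3, 7]
4 → replaces 7 → [1, 3, 4]
9 → extends → [1, 3, 4, 9]
8 → replaces 9 → [1, 3, 4, 8]
6 → replaces 8 → [1, 3, 4, 6]
2 → replaces 3 → [1, 2, 4, 6]
10 → extends → [1, 2, 4, 6, 10]
15 → extends → [1, 2, 4, 6, 10, 15]
Length 6; one witness is 1, 3, 7, 9, 10, 15.

1, 3, 7, 9, 10, 15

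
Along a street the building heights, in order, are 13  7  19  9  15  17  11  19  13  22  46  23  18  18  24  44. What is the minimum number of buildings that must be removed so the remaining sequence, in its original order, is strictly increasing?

7

Fewest deletions = n − (longest strictly increasing subsequence).
Patience tails:
13 → extends → [13]
7 → replaces 13 → [7]
19 → extends → [7, 19]
9 → replaces 19 → [7, 9]
15 → extends → [7, 9, 15]
17 → extends → [7, 9, 15, 17]
11 → replaces 15 → [7, 9, 11, 17]
19 → extends → [7, 9, 11, 17, 19]
13 → replaces 17 → [7, 9, 11, 13, 19]
22 → extends → [7, 9, 11, 13, 19, 22]
46 → extends → [7, 9, 11, 13, 19, 22, 46]
23 → replaces 46 → [7, 9, 11, 13, 19, 22, 23]
18 → replaces 19 → [7, 9, 11, 13, 18, 22, 23]
18 → already a tail → [7, 9, 11, 13, 18, 22, 23]
24 → extends → [7, 9, 11, 13, 18, 22, 23, 24]
44 → extends → [7, 9, 11, 13, 18, 22, 23, 24, 44]
Longest strictly increasing subsequence has length 9, so deletions = 16 − 9 = 7.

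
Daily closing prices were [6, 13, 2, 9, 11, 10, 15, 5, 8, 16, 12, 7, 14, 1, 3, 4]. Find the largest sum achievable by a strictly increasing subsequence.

57

Let S[i] be the best sum of a strictly increasing subsequence ending at i:
i:      1  2  3  4  5  6  7  8  9 10 11 12 13 14 15 16
a[i]:   6 13  2  9 11 10 15  5  8 16 12  7 14  1  3  4
S:      6 19  2 15 26 25 41  7 15 57 38 14 52  1  5  9
Maximum is 57 (e.g. 6 + 9 + 11 + 15 + 16).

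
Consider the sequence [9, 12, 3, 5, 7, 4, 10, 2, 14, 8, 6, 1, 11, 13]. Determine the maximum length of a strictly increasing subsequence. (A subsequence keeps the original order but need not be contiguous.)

6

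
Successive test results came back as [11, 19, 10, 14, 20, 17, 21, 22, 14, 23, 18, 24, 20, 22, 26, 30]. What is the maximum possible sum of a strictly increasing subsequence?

196

Let S[i] be the best sum of a strictly increasing subsequence ending at i:
i:       1   2   3   4   5   6   7   8   9  10  11  12  13  14  15  16
a[i]:   11  19  10  14  20  17  21  22  14  23  18  24  20  22  26  30
S:      11  30  10  25  50  42  71  93  25 116  60 140  80 102 166 196
Maximum is 196 (e.g. 11 + 19 + 20 + 21 + 22 + 23 + 24 + 26 + 30).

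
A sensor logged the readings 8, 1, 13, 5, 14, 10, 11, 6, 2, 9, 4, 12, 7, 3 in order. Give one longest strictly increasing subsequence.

1, 5, 10, 11, 12

Patience tails give the LIS length; then backtrack through the dp parents:
8 → extends → [8]
1 → replaces 8 → [1]
13 → extends → [1, 13]
5 → replaces 13 → [1, 5]
14 → extends → [1, 5, 14]
10 → replaces 14 → [1, 5, 10]
11 → extends → [1, 5, 10, 11]
6 → replaces 10 → [1, 5, 6, 11]
2 → replaces 5 → [1, 2, 6, 11]
9 → replaces 11 → [1, 2, 6, 9]
4 → replaces 6 → [1, 2, 4, 9]
12 → extends → [1, 2, 4, 9, 12]
7 → replaces 9 → [1, 2, 4, 7, 12]
3 → replaces 4 → [1, 2, 3, 7, 12]
Length 5; one witness is 1, 5, 10, 11, 12.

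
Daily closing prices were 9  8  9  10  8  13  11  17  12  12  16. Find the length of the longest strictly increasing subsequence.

Let dp[i] be the length of the longest such subsequence ending at index i:
i:      1  2  3  4  5  6  7  8  9 10 11
a[i]:   9  8  9 10  8 13 11 17 12 12 16
dp:     1  1  2  3  1  4  4  5  5  5  6
Maximum dp value is 6.

6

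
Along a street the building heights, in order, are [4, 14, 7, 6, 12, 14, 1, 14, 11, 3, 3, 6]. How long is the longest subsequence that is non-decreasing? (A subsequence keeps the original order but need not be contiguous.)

Track the smallest tail for each achievable length (allowing ties):
4 → extends → [4]
14 → extends → [4, 14]
7 → replaces 14 → [4, 7]
6 → replaces 7 → [4, 6]
12 → extends → [4, 6, 12]
14 → extends → [4, 6, 12, 14]
1 → replaces 4 → [1, 6, 12, 14]
14 → extends → [1, 6, 12, 14, 14]
11 → replaces 12 → [1, 6, 11, 14, 14]
3 → replaces 6 → [1, 3, 11, 14, 14]
3 → replaces 11 → [1, 3, 3, 14, 14]
6 → replaces 14 → [1, 3, 3, 6, 14]
Five tails, so the longest non-decreasing subsequence has length 5 (e.g. 4, 7, 12, 14, 14).

5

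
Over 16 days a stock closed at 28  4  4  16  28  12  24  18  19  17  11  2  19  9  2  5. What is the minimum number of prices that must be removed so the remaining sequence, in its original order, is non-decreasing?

10

Fewest deletions = n − (longest non-decreasing subsequence).
Patience tails:
28 → extends → [28]
4 → replaces 28 → [4]
4 → extends → [4, 4]
16 → extends → [4, 4, 16]
28 → extends → [4, 4, 16, 28]
12 → replaces 16 → [4, 4, 12, 28]
24 → replaces 28 → [4, 4, 12, 24]
18 → replaces 24 → [4, 4, 12, 18]
19 → extends → [4, 4, 12, 18, 19]
17 → replaces 18 → [4, 4, 12, 17, 19]
11 → replaces 12 → [4, 4, 11, 17, 19]
2 → replaces 4 → [2, 4, 11, 17, 19]
19 → extends → [2, 4, 11, 17, 19, 19]
9 → replaces 11 → [2, 4, 9, 17, 19, 19]
2 → replaces 4 → [2, 2, 9, 17, 19, 19]
5 → replaces 9 → [2, 2, 5, 17, 19, 19]
Longest non-decreasing subsequence has length 6, so deletions = 16 − 6 = 10.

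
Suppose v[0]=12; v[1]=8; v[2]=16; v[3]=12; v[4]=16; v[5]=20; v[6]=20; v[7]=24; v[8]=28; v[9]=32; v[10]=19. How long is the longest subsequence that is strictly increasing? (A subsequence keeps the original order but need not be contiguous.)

7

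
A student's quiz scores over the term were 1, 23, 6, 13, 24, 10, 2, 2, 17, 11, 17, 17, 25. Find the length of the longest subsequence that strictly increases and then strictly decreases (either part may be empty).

6

inc[i] = longest strictly increasing subsequence ending at i; dec[i] = longest strictly decreasing subsequence starting at i:
i:      1  2  3  4  5  6  7  8  9 10 11 12 13
a[i]:   1 23  6 13 24 10  2  2 17 11 17 17 25
inc:    1  2  2  3  4  3  2  2  4  4  5  5  6
dec:    1  4  2  3  3  2  1  1  2  1  1  1  1
Best peak at i=5 (value 24): inc=4, dec=3, length 4+3−1 = 6.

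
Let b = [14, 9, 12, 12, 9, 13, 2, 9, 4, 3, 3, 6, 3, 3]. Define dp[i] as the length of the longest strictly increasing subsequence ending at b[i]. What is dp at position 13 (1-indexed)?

2

dp[i] = 1 + max{dp[j] : j<i, b[j]<b[i]} (or 1 if no such j):
i:      1  2  3  4  5  6  7  8  9 10 11 12 13 14
b[i]:  14  9 12 12  9 13  2  9  4  3  3  6  3  3
dp:     1  1  2  2  1  3  1  2  2  2  2  3  2  2
At index 13 the value is 2.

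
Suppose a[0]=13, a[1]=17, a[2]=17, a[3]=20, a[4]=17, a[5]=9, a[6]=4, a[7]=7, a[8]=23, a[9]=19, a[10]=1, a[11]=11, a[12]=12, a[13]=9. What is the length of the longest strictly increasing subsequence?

Let dp[i] be the length of the longest such subsequence ending at index i:
i:      0  1  2  3  4  5  6  7  8  9 10 11 12 13
a[i]:  13 17 17 20 17  9  4  7 23 19  1 11 12  9
dp:     1  2  2  3  2  1  1  2  4  3  1  3  4  3
Maximum dp value is 4.

4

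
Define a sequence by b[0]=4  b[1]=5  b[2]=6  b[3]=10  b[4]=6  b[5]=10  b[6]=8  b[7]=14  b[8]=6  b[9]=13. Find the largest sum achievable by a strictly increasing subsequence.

Let S[i] be the best sum of a strictly increasing subsequence ending at i:
i:      0  1  2  3  4  5  6  7  8  9
b[i]:   4  5  6 10  6 10  8 14  6 13
S:      4  9 15 25 15 25 23 39 15 38
Maximum is 39 (e.g. 4 + 5 + 6 + 10 + 14).

39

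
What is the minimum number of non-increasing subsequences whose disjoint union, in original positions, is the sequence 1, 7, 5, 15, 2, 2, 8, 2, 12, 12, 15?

5

The minimum number of non-increasing subsequences covering a sequence equals the length of its longest strictly increasing subsequence.
LIS length is 5 (e.g. 1, 7, 8, 12, 15), so 5 piles are needed.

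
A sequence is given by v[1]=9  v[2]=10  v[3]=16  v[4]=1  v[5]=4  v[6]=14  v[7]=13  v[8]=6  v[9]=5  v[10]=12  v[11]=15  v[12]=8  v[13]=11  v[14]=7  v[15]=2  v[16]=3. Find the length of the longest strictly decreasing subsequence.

7

Negate each value so 'decreasing' becomes 'increasing', then run patience tails on the negated sequence:
-9 → extends → [-9]
-10 → replaces -9 → [-10]
-16 → replaces -10 → [-16]
-1 → extends → [-16, -1]
-4 → replaces -1 → [-16, -4]
-14 → replaces -4 → [-16, -14]
-13 → extends → [-16, -14, -13]
-6 → extends → [-16, -14, -13, -6]
-5 → extends → [-16, -14, -13, -6, -5]
-12 → replaces -6 → [-16, -14, -13, -12, -5]
-15 → replaces -14 → [-16, -15, -13, -12, -5]
-8 → replaces -5 → [-16, -15, -13, -12, -8]
-11 → replaces -8 → [-16, -15, -13, -12, -11]
-7 → extends → [-16, -15, -13, -12, -11, -7]
-2 → extends → [-16, -15, -13, -12, -11, -7, -2]
-3 → replaces -2 → [-16, -15, -13, -12, -11, -7, -3]
Seven tails, so the longest strictly decreasing subsequence of the original has length 7.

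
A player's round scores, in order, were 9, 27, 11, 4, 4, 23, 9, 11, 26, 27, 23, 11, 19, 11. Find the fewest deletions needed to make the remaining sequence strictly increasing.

Fewest deletions = n − (longest strictly increasing subsequence).
i:      1  2  3  4  5  6  7  8  9 10 11 12 13 14
a[i]:   9 27 11  4  4 23  9 11 26 27 23 11 19 11
dp:     1  2  2  1  1  3  2  3  4  5  4  3  4  3
max dp = 5, so deletions = 14 − 5 = 9.

9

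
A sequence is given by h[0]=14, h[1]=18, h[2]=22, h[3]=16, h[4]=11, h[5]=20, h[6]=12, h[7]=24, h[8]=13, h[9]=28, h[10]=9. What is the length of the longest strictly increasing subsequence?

Track the smallest tail for each achievable length (strict):
14 → extends → [14]
18 → extends → [14, 18]
22 → extends → [14, 18, 22]
16 → replaces 18 → [14, 16, 22]
11 → replaces 14 → [11, 16, 22]
20 → replaces 22 → [11, 16, 20]
12 → replaces 16 → [11, 12, 20]
24 → extends → [11, 12, 20, 24]
13 → replaces 20 → [11, 12, 13, 24]
28 → extends → [11, 12, 13, 24, 28]
9 → replaces 11 → [9, 12, 13, 24, 28]
Five tails, so the longest strictly increasing subsequence has length 5 (e.g. 14, 18, 22, 24, 28).

5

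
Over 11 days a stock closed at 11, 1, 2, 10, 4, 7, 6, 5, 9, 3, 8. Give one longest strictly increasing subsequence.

Patience tails give the LIS length; then backtrack through the dp parents:
11 → extends → [11]
1 → replaces 11 → [1]
2 → extends → [1, 2]
10 → extends → [1, 2, 10]
4 → replaces 10 → [1, 2, 4]
7 → extends → [1, 2, 4, 7]
6 → replaces 7 → [1, 2, 4, 6]
5 → replaces 6 → [1, 2, 4, 5]
9 → extends → [1, 2, 4, 5, 9]
3 → replaces 4 → [1, 2, 3, 5, 9]
8 → replaces 9 → [1, 2, 3, 5, 8]
Length 5; one witness is 1, 2, 4, 7, 9.

1, 2, 4, 7, 9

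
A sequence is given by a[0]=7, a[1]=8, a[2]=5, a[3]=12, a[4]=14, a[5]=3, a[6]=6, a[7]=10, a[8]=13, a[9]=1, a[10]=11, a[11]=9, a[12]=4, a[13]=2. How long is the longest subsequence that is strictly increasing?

Track the smallest tail for each achievable length (strict):
7 → extends → [7]
8 → extends → [7, 8]
5 → replaces 7 → [5, 8]
12 → extends → [5, 8, 12]
14 → extends → [5, 8, 12, 14]
3 → replaces 5 → [3, 8, 12, 14]
6 → replaces 8 → [3, 6, 12, 14]
10 → replaces 12 → [3, 6, 10, 14]
13 → replaces 14 → [3, 6, 10, 13]
1 → replaces 3 → [1, 6, 10, 13]
11 → replaces 13 → [1, 6, 10, 11]
9 → replaces 10 → [1, 6, 9, 11]
4 → replaces 6 → [1, 4, 9, 11]
2 → replaces 4 → [1, 2, 9, 11]
Four tails, so the longest strictly increasing subsequence has length 4 (e.g. 7, 8, 12, 14).

4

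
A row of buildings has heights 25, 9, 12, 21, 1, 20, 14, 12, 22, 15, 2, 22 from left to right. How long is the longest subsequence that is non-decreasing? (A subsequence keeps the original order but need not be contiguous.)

5

Track the smallest tail for each achievable length (allowing ties):
25 → extends → [25]
9 → replaces 25 → [9]
12 → extends → [9, 12]
21 → extends → [9, 12, 21]
1 → replaces 9 → [1, 12, 21]
20 → replaces 21 → [1, 12, 20]
14 → replaces 20 → [1, 12, 14]
12 → replaces 14 → [1, 12, 12]
22 → extends → [1, 12, 12, 22]
15 → replaces 22 → [1, 12, 12, 15]
2 → replaces 12 → [1, 2, 12, 15]
22 → extends → [1, 2, 12, 15, 22]
Five tails, so the longest non-decreasing subsequence has length 5 (e.g. 9, 12, 21, 22, 22).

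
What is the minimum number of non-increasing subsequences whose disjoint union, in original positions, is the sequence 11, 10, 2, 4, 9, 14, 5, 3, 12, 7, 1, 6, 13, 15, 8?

Place each on the leftmost legal pile:
11 → new pile 1 (tops now [11])
10 → pile 1 (tops now [10])
2 → pile 1 (tops now [2])
4 → new pile 2 (tops now [2, 4])
9 → new pile 3 (tops now [2, 4, 9])
14 → new pile 4 (tops now [2, 4, 9, 14])
5 → pile 3 (tops now [2, 4, 5, 14])
3 → pile 2 (tops now [2, 3, 5, 14])
12 → pile 4 (tops now [2, 3, 5, 12])
7 → pile 4 (tops now [2, 3, 5, 7])
1 → pile 1 (tops now [1, 3, 5, 7])
6 → pile 4 (tops now [1, 3, 5, 6])
13 → new pile 5 (tops now [1, 3, 5, 6, 13])
15 → new pile 6 (tops now [1, 3, 5, 6, 13, 15])
8 → pile 5 (tops now [1, 3, 5, 6, 8, 15])
Six piles.

6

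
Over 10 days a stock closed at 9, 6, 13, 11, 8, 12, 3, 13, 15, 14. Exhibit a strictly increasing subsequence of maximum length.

Patience tails give the LIS length; then backtrack through the dp parents:
9 → extends → [9]
6 → replaces 9 → [6]
13 → extends → [6, 13]
11 → replaces 13 → [6, 11]
8 → replaces 11 → [6, 8]
12 → extends → [6, 8, 12]
3 → replaces 6 → [3, 8, 12]
13 → extends → [3, 8, 12, 13]
15 → extends → [3, 8, 12, 13, 15]
14 → replaces 15 → [3, 8, 12, 13, 14]
Length 5; one witness is 9, 11, 12, 13, 15.

9, 11, 12, 13, 15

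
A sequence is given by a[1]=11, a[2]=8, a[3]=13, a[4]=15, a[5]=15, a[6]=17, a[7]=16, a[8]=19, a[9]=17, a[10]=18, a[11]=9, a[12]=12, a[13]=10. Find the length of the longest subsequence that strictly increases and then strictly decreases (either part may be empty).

inc[i] = longest strictly increasing subsequence ending at i; dec[i] = longest strictly decreasing subsequence starting at i:
i:      1  2  3  4  5  6  7  8  9 10 11 12 13
a[i]:  11  8 13 15 15 17 16 19 17 18  9 12 10
inc:    1  1  2  3  3  4  4  5  5  6  2  3  3
dec:    2  1  3  3  3  4  3  4  3  3  1  2  1
Best peak at i=8 (value 19): inc=5, dec=4, length 5+4−1 = 8.

8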